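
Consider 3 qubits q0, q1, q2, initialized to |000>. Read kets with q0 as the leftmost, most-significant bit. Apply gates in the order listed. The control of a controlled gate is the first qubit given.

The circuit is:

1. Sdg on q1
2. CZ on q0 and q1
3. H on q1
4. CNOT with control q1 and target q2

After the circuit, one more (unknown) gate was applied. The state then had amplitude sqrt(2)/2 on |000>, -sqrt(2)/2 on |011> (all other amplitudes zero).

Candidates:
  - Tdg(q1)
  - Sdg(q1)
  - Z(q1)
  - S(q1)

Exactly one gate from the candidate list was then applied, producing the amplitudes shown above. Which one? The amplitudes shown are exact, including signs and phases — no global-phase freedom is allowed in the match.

The applied gate was Z(q1).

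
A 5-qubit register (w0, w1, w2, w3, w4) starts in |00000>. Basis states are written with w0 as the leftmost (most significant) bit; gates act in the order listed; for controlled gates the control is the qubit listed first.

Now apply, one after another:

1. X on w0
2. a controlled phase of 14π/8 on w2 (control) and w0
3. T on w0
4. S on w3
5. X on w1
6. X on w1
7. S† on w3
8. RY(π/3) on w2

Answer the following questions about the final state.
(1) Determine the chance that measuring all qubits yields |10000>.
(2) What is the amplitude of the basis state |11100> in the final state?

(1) Outcome |10000> occurs with probability 3/4. Key observation: steps 4-7 multiply out to the identity, so the circuit reduces to the remaining gates.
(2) The amplitude on |11100> is 0.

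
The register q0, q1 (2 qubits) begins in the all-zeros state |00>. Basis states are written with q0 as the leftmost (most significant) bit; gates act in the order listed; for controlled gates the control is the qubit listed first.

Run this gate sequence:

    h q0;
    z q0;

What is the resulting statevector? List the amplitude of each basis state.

The final amplitudes are sqrt(2)/2 on |00>, 0 on |01>, -sqrt(2)/2 on |10>, 0 on |11>.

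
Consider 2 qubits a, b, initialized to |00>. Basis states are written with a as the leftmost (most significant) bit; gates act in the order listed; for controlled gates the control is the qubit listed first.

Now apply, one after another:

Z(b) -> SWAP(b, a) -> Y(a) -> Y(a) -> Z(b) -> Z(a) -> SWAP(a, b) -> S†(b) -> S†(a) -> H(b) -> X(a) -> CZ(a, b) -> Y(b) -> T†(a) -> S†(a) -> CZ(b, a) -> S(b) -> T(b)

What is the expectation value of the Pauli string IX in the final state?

The observable IX averages to sqrt(2)/2.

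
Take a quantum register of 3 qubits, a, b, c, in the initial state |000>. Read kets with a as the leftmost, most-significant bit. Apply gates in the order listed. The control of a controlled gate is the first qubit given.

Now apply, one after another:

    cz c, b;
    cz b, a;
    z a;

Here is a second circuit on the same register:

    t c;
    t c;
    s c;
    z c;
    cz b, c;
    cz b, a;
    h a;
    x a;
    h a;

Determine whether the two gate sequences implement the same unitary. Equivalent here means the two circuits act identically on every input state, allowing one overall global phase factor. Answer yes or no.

Yes: on every input state the two circuits agree up to one overall phase factor.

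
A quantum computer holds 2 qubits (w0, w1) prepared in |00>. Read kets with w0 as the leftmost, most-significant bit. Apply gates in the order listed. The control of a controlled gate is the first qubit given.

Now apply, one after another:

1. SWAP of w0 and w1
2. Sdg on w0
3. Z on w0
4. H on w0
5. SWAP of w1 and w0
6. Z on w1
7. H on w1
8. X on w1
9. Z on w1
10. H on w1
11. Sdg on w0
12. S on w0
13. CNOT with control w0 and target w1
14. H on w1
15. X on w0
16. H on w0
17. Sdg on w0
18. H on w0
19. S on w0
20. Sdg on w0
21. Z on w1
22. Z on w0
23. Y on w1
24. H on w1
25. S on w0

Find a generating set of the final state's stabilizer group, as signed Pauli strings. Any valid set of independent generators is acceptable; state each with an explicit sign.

The stabilizer group can be generated by -XI, -IX, among other valid generating sets.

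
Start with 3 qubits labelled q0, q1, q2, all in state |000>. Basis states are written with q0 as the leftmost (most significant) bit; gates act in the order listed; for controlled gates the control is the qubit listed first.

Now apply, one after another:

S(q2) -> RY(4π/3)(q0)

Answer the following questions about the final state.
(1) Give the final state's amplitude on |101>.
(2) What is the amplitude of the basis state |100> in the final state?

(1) The amplitude on |101> is 0.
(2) The amplitude on |100> is sqrt(3)/2.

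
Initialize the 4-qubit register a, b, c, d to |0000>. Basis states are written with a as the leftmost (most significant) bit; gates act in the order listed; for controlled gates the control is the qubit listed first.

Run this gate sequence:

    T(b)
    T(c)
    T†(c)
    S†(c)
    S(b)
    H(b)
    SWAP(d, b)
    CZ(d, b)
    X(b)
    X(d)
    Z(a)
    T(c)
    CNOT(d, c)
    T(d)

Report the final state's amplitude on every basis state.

The final amplitudes are sqrt(2)/2 on |0100>, sqrt(2)*exp(I*pi/4)/2 on |0111>, and 0 on every other basis state.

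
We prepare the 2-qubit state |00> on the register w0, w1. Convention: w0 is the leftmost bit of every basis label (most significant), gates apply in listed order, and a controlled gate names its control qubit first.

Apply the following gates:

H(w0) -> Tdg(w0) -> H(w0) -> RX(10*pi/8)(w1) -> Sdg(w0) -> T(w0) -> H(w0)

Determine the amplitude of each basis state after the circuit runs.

After the circuit, the state carries amplitude (1 - I)*sqrt(4 - 2*sqrt(2))*((1 + I)*exp(3*I*pi/4) - I)/8 on |00>, (1 - I)*(1 + (-1 - I)*exp(I*pi/4))*sqrt(2*sqrt(2) + 4)/8 on |01>, (-1/8 + I/8)*sqrt(4 - 2*sqrt(2)) on |10>, -sqrt(2*sqrt(2) + 4)/8 - I*sqrt(2*sqrt(2) + 4)/8 on |11>.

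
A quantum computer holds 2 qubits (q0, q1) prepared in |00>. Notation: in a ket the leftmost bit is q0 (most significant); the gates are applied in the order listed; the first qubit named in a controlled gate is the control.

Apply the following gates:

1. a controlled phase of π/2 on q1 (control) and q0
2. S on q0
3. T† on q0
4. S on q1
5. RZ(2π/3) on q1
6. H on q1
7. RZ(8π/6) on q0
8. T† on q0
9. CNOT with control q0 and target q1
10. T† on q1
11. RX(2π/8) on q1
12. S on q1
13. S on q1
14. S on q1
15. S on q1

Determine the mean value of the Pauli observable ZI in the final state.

The expectation value of ZI is 1.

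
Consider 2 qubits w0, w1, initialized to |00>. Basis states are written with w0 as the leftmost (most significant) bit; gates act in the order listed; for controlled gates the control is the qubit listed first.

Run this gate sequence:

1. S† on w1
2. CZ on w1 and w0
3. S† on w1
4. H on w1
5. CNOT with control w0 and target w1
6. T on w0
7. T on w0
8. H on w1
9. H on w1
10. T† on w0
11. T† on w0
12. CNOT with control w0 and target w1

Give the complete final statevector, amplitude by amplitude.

After the circuit, the state carries amplitude sqrt(2)/2 on |00>, sqrt(2)/2 on |01>, 0 on |10>, 0 on |11>. Key observation: steps 5-12 multiply out to the identity, so the circuit reduces to the remaining gates.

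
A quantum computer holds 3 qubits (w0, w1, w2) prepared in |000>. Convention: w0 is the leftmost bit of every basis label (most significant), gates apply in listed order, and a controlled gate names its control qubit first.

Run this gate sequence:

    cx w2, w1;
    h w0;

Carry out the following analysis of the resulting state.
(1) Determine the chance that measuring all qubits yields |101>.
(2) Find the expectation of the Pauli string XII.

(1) A full measurement returns |101> with probability 0.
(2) In the final state, XII has expectation 1.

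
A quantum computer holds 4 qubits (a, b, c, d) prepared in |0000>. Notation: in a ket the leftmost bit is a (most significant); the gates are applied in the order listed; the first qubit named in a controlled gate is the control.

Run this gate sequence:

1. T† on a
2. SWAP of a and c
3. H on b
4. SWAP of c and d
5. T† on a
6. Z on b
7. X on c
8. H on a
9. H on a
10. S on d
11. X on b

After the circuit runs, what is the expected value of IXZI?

The observable IXZI averages to 1. Key observation: steps 8-9 multiply out to the identity, so the circuit reduces to the remaining gates.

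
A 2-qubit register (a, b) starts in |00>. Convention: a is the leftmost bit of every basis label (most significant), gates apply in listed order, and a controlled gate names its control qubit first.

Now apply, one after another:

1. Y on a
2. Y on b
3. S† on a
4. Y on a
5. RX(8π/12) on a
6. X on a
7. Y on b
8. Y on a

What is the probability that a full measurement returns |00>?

Outcome |00> occurs with probability 1/4.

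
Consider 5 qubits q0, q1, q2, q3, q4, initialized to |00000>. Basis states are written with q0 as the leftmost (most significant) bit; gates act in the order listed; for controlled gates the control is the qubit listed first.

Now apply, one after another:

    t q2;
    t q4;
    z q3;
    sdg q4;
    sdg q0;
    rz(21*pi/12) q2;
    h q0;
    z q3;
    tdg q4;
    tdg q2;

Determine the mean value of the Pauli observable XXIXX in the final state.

The expectation value of XXIXX is 0.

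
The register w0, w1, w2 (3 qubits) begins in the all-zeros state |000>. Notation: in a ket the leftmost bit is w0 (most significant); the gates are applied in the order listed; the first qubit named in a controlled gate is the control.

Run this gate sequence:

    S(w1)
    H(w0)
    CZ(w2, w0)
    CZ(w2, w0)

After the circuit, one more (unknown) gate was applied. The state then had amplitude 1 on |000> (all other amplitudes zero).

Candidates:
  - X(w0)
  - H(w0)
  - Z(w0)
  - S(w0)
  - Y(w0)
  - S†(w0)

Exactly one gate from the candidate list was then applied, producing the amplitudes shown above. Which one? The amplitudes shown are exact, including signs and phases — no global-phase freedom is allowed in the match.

It was H(w0) that produced the state shown. Key observation: gates 3-4 undo each other exactly, leaving only the rest of the circuit to track.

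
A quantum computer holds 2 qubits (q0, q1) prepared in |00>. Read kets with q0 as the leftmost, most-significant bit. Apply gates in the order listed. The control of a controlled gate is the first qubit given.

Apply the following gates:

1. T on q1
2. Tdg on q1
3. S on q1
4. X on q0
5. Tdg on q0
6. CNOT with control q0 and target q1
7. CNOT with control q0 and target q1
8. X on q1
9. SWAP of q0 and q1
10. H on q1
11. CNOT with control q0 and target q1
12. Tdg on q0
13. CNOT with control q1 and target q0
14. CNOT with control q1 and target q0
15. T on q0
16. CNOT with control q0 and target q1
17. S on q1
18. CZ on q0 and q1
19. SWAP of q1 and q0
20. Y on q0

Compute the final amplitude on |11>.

The final state's coefficient on |11> equals sqrt(2)*exp(I*pi/4)/2. Key observation: gates 6-7 undo each other exactly, leaving only the rest of the circuit to track.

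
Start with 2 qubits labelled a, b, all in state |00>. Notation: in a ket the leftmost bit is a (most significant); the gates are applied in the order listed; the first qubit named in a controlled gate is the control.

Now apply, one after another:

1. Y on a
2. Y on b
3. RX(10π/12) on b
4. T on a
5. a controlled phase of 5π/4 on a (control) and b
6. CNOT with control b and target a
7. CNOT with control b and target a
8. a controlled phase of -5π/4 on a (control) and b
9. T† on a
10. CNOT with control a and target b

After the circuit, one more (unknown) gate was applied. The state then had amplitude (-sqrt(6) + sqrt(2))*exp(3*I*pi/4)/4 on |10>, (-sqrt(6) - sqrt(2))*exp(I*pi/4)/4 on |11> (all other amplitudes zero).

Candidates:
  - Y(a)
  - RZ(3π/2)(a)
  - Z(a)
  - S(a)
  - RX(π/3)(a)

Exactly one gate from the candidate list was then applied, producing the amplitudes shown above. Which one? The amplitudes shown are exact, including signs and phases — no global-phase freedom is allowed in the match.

It was RZ(3π/2)(a) that produced the state shown.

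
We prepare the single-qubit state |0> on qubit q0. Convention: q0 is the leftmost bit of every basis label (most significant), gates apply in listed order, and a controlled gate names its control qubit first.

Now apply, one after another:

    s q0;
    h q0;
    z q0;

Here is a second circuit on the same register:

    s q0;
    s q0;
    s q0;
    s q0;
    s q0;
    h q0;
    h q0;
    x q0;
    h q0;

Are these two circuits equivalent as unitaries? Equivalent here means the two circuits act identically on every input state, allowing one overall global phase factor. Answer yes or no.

Yes — the two circuits implement the same unitary up to a global phase.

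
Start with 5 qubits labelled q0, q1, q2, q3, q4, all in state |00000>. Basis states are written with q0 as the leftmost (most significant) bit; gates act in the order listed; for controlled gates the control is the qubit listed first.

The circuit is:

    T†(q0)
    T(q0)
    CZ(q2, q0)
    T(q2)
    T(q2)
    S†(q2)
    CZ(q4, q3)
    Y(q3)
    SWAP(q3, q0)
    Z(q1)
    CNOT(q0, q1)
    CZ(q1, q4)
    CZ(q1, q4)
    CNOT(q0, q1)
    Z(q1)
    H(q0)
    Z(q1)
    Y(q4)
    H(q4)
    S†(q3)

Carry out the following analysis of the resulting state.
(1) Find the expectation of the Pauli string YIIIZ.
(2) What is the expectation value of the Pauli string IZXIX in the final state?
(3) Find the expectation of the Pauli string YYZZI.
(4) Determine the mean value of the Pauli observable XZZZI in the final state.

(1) The expectation value of YIIIZ is 0.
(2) The observable IZXIX averages to 0.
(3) In the final state, YYZZI has expectation 0.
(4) In the final state, XZZZI has expectation -1.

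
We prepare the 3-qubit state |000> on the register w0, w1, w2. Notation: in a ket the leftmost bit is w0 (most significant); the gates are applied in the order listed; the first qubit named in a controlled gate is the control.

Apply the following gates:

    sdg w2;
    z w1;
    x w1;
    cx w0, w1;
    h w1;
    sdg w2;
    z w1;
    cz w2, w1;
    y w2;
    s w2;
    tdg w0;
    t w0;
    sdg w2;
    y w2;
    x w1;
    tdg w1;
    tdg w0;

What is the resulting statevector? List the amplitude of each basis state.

The resulting statevector has amplitude sqrt(2)/2 on |000>, -sqrt(2)*exp(3*I*pi/4)/2 on |010>, and 0 on every other basis state. Key observation: gates 10-13 undo each other exactly, leaving only the rest of the circuit to track.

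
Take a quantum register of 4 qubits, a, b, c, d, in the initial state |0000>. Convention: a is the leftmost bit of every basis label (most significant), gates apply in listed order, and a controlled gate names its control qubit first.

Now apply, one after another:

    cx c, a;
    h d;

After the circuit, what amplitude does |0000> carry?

|0000> carries amplitude sqrt(2)/2 in the final state.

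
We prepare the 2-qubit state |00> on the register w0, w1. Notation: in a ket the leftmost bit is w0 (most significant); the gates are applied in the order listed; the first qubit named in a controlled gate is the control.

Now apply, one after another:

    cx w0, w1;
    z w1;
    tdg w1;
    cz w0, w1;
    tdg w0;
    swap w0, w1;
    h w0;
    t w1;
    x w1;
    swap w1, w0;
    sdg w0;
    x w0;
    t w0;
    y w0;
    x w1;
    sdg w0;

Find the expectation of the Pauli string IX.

In the final state, IX has expectation 1.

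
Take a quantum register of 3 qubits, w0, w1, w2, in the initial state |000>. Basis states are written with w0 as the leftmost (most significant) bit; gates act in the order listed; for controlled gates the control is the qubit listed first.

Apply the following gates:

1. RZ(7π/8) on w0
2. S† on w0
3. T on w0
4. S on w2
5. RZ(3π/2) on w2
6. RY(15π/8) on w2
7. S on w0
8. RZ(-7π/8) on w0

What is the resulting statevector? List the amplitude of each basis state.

The final amplitudes are exp(I*pi/4)*cos(pi/16) on |000>, -exp(I*pi/4)*sin(pi/16) on |001>, and 0 on every other basis state.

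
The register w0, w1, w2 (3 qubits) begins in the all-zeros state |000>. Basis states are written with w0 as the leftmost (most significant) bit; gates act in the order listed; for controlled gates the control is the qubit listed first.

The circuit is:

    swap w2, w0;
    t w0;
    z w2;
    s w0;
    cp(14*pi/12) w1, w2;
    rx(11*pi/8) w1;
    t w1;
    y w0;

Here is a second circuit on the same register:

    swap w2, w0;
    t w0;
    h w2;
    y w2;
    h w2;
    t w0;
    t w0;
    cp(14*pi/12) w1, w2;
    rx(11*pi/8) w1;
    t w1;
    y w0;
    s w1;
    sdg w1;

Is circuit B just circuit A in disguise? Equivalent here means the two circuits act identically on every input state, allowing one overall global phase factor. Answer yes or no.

No: there is an input state on which the two circuits produce genuinely different outputs (not merely differing by a phase).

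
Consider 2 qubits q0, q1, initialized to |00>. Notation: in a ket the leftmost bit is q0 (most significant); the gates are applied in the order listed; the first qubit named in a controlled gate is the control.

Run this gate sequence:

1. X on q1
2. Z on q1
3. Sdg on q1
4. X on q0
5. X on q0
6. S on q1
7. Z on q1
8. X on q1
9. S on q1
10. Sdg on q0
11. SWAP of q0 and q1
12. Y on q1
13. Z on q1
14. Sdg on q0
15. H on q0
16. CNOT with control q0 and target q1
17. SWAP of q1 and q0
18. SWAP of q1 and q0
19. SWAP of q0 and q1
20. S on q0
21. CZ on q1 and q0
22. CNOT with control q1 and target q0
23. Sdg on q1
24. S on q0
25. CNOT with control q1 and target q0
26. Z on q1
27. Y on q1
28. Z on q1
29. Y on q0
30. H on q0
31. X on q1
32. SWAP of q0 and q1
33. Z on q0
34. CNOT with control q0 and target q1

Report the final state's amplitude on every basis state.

After the circuit, the state carries amplitude -I/2 on |00>, -I/2 on |01>, I/2 on |10>, -I/2 on |11>. Key observation: gates 1-8 undo each other exactly, leaving only the rest of the circuit to track.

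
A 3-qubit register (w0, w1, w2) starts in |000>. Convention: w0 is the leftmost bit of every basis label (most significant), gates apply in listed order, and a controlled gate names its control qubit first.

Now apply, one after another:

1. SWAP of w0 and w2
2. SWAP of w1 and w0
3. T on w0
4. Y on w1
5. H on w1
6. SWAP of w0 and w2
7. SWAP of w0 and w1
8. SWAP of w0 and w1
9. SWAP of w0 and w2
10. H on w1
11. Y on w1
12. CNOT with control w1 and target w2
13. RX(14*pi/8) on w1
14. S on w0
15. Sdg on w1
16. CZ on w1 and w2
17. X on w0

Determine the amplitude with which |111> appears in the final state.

The amplitude on |111> is 0. Key observation: steps 4-11 multiply out to the identity, so the circuit reduces to the remaining gates.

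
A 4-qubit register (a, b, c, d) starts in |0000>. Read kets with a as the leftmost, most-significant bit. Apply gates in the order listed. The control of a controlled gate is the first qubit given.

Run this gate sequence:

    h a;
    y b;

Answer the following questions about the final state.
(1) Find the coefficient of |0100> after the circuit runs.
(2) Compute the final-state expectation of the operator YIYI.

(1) |0100> carries amplitude sqrt(2)*I/2 in the final state.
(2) In the final state, YIYI has expectation 0.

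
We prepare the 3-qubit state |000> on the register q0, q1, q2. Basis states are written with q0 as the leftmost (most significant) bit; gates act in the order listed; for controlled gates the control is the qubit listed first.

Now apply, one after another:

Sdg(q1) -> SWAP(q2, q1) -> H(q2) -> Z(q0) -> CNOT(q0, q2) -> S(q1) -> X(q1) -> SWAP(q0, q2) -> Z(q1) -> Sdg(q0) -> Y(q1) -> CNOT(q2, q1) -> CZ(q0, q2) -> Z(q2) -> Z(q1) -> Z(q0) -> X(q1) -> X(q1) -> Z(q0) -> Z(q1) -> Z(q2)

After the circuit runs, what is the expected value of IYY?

In the final state, IYY has expectation 0. Key observation: the block from step 14 through step 21 cancels to the identity and can be dropped.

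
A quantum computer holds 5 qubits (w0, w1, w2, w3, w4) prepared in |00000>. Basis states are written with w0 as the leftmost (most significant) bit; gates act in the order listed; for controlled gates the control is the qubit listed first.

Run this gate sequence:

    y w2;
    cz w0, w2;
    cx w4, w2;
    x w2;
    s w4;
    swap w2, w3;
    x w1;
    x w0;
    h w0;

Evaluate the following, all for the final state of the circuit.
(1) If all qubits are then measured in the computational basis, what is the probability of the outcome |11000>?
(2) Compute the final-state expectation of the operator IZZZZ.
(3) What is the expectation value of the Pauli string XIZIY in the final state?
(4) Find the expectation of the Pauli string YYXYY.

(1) The probability of measuring |11000> is 1/2.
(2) In the final state, IZZZZ has expectation -1.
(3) In the final state, XIZIY has expectation 0.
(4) In the final state, YYXYY has expectation 0.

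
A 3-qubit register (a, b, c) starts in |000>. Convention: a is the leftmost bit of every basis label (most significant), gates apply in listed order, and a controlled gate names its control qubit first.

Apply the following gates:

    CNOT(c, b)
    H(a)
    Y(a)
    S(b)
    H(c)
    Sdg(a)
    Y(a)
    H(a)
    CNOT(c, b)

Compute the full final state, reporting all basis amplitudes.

The final amplitudes are sqrt(2)*(1 - I)/4 on |000>, 0 on |001>, 0 on |010>, sqrt(2)*(1 - I)/4 on |011>, sqrt(2)*(-1 - I)/4 on |100>, 0 on |101>, 0 on |110>, sqrt(2)*(-1 - I)/4 on |111>.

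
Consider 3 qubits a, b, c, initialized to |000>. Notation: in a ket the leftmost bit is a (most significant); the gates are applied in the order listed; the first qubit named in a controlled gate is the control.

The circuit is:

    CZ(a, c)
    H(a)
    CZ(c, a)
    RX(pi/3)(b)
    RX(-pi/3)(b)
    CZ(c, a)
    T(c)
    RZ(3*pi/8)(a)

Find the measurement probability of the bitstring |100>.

Outcome |100> occurs with probability 1/2. Key observation: steps 3-6 multiply out to the identity, so the circuit reduces to the remaining gates.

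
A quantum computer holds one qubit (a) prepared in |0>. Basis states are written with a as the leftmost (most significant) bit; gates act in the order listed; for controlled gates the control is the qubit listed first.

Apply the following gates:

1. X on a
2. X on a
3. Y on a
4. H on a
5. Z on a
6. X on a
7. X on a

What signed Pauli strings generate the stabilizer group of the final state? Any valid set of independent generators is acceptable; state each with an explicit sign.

The stabilizer group can be generated by +X, among other valid generating sets.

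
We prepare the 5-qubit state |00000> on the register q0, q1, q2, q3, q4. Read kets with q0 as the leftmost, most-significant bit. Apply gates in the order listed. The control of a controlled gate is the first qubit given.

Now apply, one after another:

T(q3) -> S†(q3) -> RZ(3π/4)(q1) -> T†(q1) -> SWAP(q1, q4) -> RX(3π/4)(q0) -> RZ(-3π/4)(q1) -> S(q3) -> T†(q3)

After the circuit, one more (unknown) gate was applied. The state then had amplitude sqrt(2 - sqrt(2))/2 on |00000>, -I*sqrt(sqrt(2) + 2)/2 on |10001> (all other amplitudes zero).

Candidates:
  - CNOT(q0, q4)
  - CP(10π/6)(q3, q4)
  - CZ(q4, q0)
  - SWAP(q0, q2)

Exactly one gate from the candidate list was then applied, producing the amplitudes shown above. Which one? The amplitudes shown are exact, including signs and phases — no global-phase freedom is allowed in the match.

The applied gate was CNOT(q0, q4).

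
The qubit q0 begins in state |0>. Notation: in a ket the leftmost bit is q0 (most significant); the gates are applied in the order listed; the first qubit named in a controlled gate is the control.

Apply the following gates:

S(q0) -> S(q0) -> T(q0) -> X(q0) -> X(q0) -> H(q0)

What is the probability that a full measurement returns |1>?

The probability of measuring |1> is 1/2.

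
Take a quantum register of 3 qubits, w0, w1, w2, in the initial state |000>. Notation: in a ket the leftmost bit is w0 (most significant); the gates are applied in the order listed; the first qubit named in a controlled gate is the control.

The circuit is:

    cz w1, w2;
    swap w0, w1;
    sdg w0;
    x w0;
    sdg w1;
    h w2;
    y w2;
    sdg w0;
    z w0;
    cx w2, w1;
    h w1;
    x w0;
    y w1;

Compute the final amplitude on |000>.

The final state's coefficient on |000> equals -I/2.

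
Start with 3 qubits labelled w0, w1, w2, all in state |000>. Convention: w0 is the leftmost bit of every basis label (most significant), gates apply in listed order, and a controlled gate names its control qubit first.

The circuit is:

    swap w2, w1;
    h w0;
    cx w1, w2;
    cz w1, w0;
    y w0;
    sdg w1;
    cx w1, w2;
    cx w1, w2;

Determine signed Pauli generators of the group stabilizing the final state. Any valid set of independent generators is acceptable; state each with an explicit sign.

The stabilizer group can be generated by -XII, +IZI, +IIZ, among other valid generating sets. Key observation: the block from step 7 through step 8 cancels to the identity and can be dropped.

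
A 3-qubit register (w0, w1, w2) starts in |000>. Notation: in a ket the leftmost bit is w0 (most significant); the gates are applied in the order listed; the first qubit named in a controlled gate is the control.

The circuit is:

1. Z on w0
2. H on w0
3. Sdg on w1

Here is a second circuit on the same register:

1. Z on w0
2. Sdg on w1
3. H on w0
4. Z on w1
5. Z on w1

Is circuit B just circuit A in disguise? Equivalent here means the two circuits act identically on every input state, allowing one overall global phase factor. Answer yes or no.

Yes — the two circuits implement the same unitary up to a global phase.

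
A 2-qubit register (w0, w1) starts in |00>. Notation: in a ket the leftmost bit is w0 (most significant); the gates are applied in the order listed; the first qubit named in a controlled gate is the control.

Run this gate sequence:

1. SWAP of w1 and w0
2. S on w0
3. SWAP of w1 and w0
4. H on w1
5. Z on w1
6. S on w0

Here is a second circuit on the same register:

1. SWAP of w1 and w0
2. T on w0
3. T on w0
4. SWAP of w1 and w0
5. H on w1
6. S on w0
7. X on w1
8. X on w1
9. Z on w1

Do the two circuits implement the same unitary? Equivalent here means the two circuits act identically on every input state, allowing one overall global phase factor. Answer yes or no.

Yes: on every input state the two circuits agree up to one overall phase factor.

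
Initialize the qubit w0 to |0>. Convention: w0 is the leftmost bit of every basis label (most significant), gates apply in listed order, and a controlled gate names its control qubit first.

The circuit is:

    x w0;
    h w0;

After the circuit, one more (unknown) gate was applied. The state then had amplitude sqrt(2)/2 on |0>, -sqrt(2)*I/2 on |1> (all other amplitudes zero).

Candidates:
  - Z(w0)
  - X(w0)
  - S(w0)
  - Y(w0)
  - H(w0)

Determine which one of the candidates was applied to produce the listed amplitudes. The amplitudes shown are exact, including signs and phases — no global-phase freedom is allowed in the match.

The unique candidate consistent with the amplitudes is S(w0).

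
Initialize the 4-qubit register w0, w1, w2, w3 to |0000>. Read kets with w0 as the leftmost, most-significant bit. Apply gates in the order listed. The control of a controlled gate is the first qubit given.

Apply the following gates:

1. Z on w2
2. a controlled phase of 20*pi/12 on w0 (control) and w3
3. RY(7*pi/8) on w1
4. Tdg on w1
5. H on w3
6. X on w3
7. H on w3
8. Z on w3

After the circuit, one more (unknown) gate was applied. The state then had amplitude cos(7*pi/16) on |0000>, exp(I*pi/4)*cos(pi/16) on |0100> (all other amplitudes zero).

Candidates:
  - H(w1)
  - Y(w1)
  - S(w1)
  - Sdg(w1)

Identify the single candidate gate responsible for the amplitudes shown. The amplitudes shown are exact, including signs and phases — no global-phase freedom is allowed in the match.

The applied gate was S(w1). Key observation: the block from step 5 through step 8 cancels to the identity and can be dropped.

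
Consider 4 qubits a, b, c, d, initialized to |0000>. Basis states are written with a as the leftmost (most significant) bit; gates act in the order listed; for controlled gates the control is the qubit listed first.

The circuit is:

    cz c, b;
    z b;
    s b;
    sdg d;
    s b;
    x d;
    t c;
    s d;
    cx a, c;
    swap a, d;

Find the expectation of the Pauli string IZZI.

In the final state, IZZI has expectation 1.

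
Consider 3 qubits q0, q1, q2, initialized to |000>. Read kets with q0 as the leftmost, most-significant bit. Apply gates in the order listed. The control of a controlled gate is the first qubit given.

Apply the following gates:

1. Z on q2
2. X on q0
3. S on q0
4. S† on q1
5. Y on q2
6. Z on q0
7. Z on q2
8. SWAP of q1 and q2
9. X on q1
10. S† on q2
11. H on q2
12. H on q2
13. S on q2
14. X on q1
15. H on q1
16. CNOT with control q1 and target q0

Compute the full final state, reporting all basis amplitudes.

After the circuit, the state carries amplitude sqrt(2)/2 on |010>, -sqrt(2)/2 on |100>, and 0 on every other basis state. Key observation: gates 9-14 undo each other exactly, leaving only the rest of the circuit to track.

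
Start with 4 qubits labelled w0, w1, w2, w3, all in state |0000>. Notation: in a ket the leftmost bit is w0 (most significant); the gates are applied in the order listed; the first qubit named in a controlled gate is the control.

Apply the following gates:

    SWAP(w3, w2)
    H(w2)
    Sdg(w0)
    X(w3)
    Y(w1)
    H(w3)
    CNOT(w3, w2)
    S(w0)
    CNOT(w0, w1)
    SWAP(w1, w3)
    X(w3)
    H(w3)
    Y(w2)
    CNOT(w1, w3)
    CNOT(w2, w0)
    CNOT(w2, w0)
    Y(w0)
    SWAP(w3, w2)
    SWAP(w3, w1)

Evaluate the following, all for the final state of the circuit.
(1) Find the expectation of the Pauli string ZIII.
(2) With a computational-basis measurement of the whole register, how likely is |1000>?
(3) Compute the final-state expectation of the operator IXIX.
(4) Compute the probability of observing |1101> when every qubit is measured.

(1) The expectation value of ZIII is -1.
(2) A full measurement returns |1000> with probability 1/8.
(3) The observable IXIX averages to 1.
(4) Outcome |1101> occurs with probability 1/8.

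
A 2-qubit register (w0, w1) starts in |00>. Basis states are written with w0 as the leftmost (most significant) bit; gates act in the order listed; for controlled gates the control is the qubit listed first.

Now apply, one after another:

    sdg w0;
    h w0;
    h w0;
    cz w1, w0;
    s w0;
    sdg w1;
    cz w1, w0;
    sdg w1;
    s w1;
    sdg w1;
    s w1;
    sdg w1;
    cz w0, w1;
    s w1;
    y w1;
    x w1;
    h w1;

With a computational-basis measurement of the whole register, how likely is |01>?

Outcome |01> occurs with probability 1/2.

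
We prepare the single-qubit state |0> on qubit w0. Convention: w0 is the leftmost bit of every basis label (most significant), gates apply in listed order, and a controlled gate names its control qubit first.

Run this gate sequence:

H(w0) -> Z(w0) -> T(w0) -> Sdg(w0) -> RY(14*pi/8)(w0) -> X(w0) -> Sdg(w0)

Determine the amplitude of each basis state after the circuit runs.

The resulting statevector has amplitude sqrt(2)*(sqrt(2 - sqrt(2)) - sqrt(sqrt(2) + 2)*exp(3*I*pi/4))/4 on |0>, -sqrt(2)*sqrt(2 - sqrt(2))*exp(I*pi/4)/4 + sqrt(2)*I*sqrt(sqrt(2) + 2)/4 on |1>.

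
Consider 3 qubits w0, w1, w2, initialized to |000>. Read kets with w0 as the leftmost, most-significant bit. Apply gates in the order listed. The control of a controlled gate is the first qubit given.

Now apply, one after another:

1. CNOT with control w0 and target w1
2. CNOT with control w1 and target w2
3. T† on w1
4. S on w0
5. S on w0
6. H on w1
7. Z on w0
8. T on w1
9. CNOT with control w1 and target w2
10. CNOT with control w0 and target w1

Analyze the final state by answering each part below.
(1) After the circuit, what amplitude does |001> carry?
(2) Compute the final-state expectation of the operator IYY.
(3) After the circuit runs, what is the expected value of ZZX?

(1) The amplitude on |001> is 0.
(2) In the final state, IYY has expectation -sqrt(2)/2.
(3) The expectation value of ZZX is 0.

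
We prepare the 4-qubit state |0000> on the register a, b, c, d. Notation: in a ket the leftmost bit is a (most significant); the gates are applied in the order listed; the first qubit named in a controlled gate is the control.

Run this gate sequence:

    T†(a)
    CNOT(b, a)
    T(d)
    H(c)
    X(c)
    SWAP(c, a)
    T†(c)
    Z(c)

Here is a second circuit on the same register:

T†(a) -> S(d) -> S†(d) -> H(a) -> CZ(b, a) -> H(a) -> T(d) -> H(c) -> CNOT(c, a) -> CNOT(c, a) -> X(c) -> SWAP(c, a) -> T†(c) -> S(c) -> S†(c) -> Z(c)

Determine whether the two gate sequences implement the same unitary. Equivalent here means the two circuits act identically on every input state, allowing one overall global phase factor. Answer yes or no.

Yes, they are equivalent — the unitaries differ by at most a global phase.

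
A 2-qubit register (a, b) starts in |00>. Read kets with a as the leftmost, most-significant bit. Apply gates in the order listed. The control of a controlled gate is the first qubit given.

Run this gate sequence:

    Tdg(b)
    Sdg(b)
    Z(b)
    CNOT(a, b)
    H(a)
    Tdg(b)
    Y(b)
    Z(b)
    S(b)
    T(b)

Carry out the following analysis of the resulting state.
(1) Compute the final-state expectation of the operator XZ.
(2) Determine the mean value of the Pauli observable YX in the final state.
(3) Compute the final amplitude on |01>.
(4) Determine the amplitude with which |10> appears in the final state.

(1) In the final state, XZ has expectation -1.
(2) In the final state, YX has expectation 0.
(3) |01> carries amplitude sqrt(2)*exp(I*pi/4)/2 in the final state.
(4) The amplitude on |10> is 0.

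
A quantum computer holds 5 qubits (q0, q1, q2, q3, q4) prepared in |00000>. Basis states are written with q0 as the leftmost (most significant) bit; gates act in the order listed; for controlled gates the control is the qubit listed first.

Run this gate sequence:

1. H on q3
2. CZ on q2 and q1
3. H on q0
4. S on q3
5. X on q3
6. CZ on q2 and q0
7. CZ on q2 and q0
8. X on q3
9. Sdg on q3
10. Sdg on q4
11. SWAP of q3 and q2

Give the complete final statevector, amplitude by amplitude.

The final amplitudes are 1/2 on |00000>, 1/2 on |00100>, 1/2 on |10000>, 1/2 on |10100>, and 0 on every other basis state. Key observation: steps 4-9 multiply out to the identity, so the circuit reduces to the remaining gates.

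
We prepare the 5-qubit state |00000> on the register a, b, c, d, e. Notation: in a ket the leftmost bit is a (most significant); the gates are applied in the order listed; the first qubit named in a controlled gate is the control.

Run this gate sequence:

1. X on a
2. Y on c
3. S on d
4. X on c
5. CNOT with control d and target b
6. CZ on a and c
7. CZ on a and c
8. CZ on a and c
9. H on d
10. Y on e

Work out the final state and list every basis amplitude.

The final amplitudes are -sqrt(2)/2 on |10001>, -sqrt(2)/2 on |10011>, and 0 on every other basis state. Key observation: steps 7-8 multiply out to the identity, so the circuit reduces to the remaining gates.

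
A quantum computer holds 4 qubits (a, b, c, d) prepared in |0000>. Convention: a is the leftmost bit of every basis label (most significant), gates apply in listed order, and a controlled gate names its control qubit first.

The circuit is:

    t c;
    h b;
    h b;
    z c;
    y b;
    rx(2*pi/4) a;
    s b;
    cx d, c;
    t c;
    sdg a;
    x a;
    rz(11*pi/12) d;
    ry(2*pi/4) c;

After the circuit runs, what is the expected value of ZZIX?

The expectation value of ZZIX is 0. Key observation: gates 2-3 undo each other exactly, leaving only the rest of the circuit to track.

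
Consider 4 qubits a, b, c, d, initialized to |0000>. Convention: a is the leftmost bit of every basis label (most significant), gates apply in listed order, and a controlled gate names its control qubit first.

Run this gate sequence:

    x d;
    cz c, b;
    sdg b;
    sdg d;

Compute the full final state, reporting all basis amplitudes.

The resulting statevector has amplitude -I on |0001>, and 0 on every other basis state.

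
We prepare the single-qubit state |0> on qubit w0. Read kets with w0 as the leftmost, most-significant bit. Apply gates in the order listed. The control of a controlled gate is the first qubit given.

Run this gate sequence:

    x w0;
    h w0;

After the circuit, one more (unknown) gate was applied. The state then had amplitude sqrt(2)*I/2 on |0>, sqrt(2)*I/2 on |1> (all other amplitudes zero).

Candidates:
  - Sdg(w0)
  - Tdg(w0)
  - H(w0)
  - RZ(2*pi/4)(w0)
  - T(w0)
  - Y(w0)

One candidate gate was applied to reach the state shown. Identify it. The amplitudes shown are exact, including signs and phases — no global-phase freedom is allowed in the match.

It was Y(w0) that produced the state shown.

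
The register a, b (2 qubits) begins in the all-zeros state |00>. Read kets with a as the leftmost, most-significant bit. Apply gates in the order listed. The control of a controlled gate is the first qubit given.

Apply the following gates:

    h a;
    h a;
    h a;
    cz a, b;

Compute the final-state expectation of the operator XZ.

The observable XZ averages to 1. Key observation: steps 2-3 multiply out to the identity, so the circuit reduces to the remaining gates.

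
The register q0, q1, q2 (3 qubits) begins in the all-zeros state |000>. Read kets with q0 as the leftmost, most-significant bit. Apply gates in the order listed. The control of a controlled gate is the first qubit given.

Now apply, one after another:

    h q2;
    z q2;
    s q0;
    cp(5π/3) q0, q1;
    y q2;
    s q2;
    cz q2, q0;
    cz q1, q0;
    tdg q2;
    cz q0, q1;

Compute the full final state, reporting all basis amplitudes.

The resulting statevector has amplitude sqrt(2)*I/2 on |000>, sqrt(2)*exp(3*I*pi/4)/2 on |001>, and 0 on every other basis state.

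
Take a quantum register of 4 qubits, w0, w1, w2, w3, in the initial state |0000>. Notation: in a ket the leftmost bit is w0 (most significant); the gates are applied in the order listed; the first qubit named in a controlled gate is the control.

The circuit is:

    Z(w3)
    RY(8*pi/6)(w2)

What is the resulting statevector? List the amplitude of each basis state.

The resulting statevector has amplitude -1/2 on |0000>, sqrt(3)/2 on |0010>, and 0 on every other basis state.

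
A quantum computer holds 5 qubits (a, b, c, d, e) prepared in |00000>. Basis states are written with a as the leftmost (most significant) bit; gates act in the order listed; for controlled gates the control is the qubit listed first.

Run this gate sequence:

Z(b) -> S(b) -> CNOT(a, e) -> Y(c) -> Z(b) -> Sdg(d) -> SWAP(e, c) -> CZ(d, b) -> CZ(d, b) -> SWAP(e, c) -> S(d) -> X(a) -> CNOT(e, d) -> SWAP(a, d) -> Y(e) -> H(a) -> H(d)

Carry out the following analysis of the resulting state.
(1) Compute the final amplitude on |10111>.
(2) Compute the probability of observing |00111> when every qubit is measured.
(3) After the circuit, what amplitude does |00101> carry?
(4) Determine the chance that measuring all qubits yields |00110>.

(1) The final state's coefficient on |10111> equals 1/2.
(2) The probability of measuring |00111> is 1/4.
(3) The amplitude on |00101> is -1/2.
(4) A full measurement returns |00110> with probability 0.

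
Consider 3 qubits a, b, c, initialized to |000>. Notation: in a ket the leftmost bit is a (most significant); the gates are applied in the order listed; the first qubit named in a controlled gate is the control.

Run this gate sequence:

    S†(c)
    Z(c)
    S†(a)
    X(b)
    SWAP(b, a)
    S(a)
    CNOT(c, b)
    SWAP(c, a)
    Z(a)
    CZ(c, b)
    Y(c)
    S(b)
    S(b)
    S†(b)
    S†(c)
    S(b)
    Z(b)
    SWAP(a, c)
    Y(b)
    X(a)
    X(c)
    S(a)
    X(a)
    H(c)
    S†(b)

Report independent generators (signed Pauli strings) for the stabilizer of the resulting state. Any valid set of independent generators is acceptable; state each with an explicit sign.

The stabilizer group can be generated by -IIX, +ZII, -IZI, among other valid generating sets.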